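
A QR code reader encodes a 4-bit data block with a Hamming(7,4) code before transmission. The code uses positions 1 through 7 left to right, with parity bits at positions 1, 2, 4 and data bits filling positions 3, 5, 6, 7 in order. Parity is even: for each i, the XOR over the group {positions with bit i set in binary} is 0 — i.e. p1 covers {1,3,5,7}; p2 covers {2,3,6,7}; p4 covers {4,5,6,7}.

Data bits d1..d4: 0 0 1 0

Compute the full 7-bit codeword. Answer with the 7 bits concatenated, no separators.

0101010

Place data at non-parity positions: p1 p2 0 p4 0 1 0
p1 (pos 1,3,5,7): XOR of data positions = 0⊕0⊕0 = 0
p2 (pos 2,3,6,7): XOR of data positions = 0⊕1⊕0 = 1
p4 (pos 4,5,6,7): XOR of data positions = 0⊕1⊕0 = 1
Codeword: 0101010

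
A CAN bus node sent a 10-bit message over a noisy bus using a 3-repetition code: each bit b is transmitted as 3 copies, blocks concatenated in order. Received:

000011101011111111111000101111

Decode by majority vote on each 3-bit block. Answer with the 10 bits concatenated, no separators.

Block 1 (000): 0 ones → 0
Block 2 (011): 2 ones → 1
Block 3 (101): 2 ones → 1
Block 4 (011): 2 ones → 1
Block 5 (111): 3 ones → 1
Block 6 (111): 3 ones → 1
Block 7 (111): 3 ones → 1
Block 8 (000): 0 ones → 0
Block 9 (101): 2 ones → 1
Block 10 (111): 3 ones → 1

0111111011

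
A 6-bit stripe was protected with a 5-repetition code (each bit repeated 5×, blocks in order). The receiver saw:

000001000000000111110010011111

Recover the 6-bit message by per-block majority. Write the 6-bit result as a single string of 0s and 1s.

Block 1 (00000): 0 ones → 0
Block 2 (10000): 1 one → 0
Block 3 (00000): 0 ones → 0
Block 4 (11111): 5 ones → 1
Block 5 (00100): 1 one → 0
Block 6 (11111): 5 ones → 1

000101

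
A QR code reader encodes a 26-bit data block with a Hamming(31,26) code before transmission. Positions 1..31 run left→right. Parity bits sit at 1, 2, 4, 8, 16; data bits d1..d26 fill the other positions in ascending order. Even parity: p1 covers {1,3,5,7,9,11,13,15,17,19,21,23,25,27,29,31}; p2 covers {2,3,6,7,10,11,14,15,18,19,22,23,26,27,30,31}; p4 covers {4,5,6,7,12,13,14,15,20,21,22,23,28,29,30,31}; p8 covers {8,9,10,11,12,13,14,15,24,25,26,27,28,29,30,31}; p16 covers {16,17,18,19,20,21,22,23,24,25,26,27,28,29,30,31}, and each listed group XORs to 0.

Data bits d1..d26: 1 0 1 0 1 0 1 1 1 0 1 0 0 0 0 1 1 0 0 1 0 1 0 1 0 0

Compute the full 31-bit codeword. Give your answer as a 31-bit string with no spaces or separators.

1011010010111011000011001010100

Place data at non-parity positions: p1 p2 1 p4 0 1 0 p8 1 0 1 1 1 0 1 p16 0 0 0 0 1 1 0 0 1 0 1 0 1 0 0
p1 (pos 1,3,5,7,9,11,13,15,17,19,21,23,25,27,29,31): XOR of data positions = 1⊕0⊕0⊕1⊕1⊕1⊕1⊕0⊕0⊕1⊕0⊕1⊕1⊕1⊕0 = 1
p2 (pos 2,3,6,7,10,11,14,15,18,19,22,23,26,27,30,31): XOR of data positions = 1⊕1⊕0⊕0⊕1⊕0⊕1⊕0⊕0⊕1⊕0⊕0⊕1⊕0⊕0 = 0
p4 (pos 4,5,6,7,12,13,14,15,20,21,22,23,28,29,30,31): XOR of data positions = 0⊕1⊕0⊕1⊕1⊕0⊕1⊕0⊕1⊕1⊕0⊕0⊕1⊕0⊕0 = 1
p8 (pos 8,9,10,11,12,13,14,15,24,25,26,27,28,29,30,31): XOR of data positions = 1⊕0⊕1⊕1⊕1⊕0⊕1⊕0⊕1⊕0⊕1⊕0⊕1⊕0⊕0 = 0
p16 (pos 16,17,18,19,20,21,22,23,24,25,26,27,28,29,30,31): XOR of data positions = 0⊕0⊕0⊕0⊕1⊕1⊕0⊕0⊕1⊕0⊕1⊕0⊕1⊕0⊕0 = 1
Codeword: 1011010010111011000011001010100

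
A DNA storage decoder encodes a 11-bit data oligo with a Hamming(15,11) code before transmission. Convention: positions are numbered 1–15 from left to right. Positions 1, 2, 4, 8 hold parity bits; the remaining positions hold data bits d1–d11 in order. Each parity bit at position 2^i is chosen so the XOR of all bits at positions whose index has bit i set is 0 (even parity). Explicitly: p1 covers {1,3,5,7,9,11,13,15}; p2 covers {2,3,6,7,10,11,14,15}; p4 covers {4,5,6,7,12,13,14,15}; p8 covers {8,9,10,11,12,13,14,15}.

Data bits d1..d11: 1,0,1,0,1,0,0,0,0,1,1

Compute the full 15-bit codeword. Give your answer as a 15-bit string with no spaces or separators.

101101011000011

Place data at non-parity positions: p1 p2 1 p4 0 1 0 p8 1 0 0 0 0 1 1
p1 (pos 1,3,5,7,9,11,13,15): XOR of data positions = 1⊕0⊕0⊕1⊕0⊕0⊕1 = 1
p2 (pos 2,3,6,7,10,11,14,15): XOR of data positions = 1⊕1⊕0⊕0⊕0⊕1⊕1 = 0
p4 (pos 4,5,6,7,12,13,14,15): XOR of data positions = 0⊕1⊕0⊕0⊕0⊕1⊕1 = 1
p8 (pos 8,9,10,11,12,13,14,15): XOR of data positions = 1⊕0⊕0⊕0⊕0⊕1⊕1 = 1
Codeword: 101101011000011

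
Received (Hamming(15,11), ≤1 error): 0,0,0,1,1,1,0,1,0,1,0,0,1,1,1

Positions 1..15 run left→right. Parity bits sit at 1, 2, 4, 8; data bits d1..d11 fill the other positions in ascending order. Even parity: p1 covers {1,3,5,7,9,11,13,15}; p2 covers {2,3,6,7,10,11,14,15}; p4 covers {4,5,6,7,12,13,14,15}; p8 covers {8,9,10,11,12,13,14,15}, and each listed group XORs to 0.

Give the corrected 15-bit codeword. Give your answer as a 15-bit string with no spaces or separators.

s1 (pos 1,3,5,7,9,11,13,15): 0⊕0⊕1⊕0⊕0⊕0⊕1⊕1 = 1
s2 (pos 2,3,6,7,10,11,14,15): 0⊕0⊕1⊕0⊕1⊕0⊕1⊕1 = 0
s4 (pos 4,5,6,7,12,13,14,15): 1⊕1⊕1⊕0⊕0⊕1⊕1⊕1 = 0
s8 (pos 8,9,10,11,12,13,14,15): 1⊕0⊕1⊕0⊕0⊕1⊕1⊕1 = 1
Syndrome s8…s1 = 1001 → error at position 9.
Flip position 9: 000111010100111 → 000111011100111

000111011100111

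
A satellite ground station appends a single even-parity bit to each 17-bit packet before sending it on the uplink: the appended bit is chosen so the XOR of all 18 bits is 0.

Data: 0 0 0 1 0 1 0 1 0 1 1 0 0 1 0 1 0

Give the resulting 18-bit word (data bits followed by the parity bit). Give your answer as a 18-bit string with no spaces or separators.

XOR of the 17 data bits: 0⊕0⊕0⊕1⊕0⊕1⊕0⊕1⊕0⊕1⊕1⊕0⊕0⊕1⊕0⊕1⊕0 = 1
Parity bit = 1 (so all 18 bits XOR to 0).

000101010110010101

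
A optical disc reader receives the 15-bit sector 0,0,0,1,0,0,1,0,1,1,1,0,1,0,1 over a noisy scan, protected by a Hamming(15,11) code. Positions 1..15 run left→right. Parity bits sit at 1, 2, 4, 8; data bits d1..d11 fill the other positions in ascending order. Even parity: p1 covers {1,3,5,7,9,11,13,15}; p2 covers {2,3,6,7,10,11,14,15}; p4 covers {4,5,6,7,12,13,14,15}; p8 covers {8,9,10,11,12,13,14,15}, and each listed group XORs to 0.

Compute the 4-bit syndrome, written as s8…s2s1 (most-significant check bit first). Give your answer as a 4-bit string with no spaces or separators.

1001

s1 (pos 1,3,5,7,9,11,13,15): 0⊕0⊕0⊕1⊕1⊕1⊕1⊕1 = 1
s2 (pos 2,3,6,7,10,11,14,15): 0⊕0⊕0⊕1⊕1⊕1⊕0⊕1 = 0
s4 (pos 4,5,6,7,12,13,14,15): 1⊕0⊕0⊕1⊕0⊕1⊕0⊕1 = 0
s8 (pos 8,9,10,11,12,13,14,15): 0⊕1⊕1⊕1⊕0⊕1⊕0⊕1 = 1
Syndrome s8…s1 = 1001 → error at position 9.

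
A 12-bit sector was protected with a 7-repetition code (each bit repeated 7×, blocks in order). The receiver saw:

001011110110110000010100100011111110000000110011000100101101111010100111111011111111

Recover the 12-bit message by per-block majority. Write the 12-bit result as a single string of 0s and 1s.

Block 1 (0010111): 4 ones → 1
Block 2 (1011011): 5 ones → 1
Block 3 (0000010): 1 one → 0
Block 4 (1001000): 2 ones → 0
Block 5 (1111111): 7 ones → 1
Block 6 (0000000): 0 ones → 0
Block 7 (1100110): 4 ones → 1
Block 8 (0010010): 2 ones → 0
Block 9 (1101111): 6 ones → 1
Block 10 (0101001): 3 ones → 0
Block 11 (1111101): 6 ones → 1
Block 12 (1111111): 7 ones → 1

110010101011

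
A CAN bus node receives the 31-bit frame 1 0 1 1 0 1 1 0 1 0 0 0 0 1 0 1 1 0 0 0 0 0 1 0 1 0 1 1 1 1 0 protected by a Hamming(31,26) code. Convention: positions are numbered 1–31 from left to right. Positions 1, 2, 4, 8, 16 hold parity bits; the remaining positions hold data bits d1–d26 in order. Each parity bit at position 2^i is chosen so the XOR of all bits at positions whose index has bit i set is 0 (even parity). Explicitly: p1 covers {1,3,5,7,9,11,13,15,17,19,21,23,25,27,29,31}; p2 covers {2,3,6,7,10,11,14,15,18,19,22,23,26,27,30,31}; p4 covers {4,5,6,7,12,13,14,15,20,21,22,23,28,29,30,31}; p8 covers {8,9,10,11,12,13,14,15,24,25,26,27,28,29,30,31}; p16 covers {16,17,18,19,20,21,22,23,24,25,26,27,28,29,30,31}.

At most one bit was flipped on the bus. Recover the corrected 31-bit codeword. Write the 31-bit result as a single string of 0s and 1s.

s1 (pos 1,3,5,7,9,11,13,15,17,19,21,23,25,27,29,31): 1⊕1⊕0⊕1⊕1⊕0⊕0⊕0⊕1⊕0⊕0⊕1⊕1⊕1⊕1⊕0 = 1
s2 (pos 2,3,6,7,10,11,14,15,18,19,22,23,26,27,30,31): 0⊕1⊕1⊕1⊕0⊕0⊕1⊕0⊕0⊕0⊕0⊕1⊕0⊕1⊕1⊕0 = 1
s4 (pos 4,5,6,7,12,13,14,15,20,21,22,23,28,29,30,31): 1⊕0⊕1⊕1⊕0⊕0⊕1⊕0⊕0⊕0⊕0⊕1⊕1⊕1⊕1⊕0 = 0
s8 (pos 8,9,10,11,12,13,14,15,24,25,26,27,28,29,30,31): 0⊕1⊕0⊕0⊕0⊕0⊕1⊕0⊕0⊕1⊕0⊕1⊕1⊕1⊕1⊕0 = 1
s16 (pos 16,17,18,19,20,21,22,23,24,25,26,27,28,29,30,31): 1⊕1⊕0⊕0⊕0⊕0⊕0⊕1⊕0⊕1⊕0⊕1⊕1⊕1⊕1⊕0 = 0
Syndrome s16…s1 = 01011 → error at position 11.
Flip position 11: 1011011010000101100000101011110 → 1011011010100101100000101011110

1011011010100101100000101011110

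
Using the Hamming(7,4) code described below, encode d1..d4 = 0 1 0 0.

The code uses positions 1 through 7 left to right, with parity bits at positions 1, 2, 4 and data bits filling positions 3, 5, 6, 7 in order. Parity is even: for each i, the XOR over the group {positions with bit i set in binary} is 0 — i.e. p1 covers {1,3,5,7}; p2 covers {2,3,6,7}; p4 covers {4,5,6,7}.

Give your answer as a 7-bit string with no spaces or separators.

Place data at non-parity positions: p1 p2 0 p4 1 0 0
p1 (pos 1,3,5,7): XOR of data positions = 0⊕1⊕0 = 1
p2 (pos 2,3,6,7): XOR of data positions = 0⊕0⊕0 = 0
p4 (pos 4,5,6,7): XOR of data positions = 1⊕0⊕0 = 1
Codeword: 1001100

1001100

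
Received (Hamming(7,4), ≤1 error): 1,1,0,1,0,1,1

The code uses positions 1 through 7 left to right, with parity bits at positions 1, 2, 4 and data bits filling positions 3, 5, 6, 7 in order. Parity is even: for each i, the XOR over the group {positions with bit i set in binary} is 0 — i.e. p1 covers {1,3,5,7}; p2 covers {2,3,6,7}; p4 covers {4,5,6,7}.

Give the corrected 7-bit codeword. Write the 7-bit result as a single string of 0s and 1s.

1101001

s1 (pos 1,3,5,7): 1⊕0⊕0⊕1 = 0
s2 (pos 2,3,6,7): 1⊕0⊕1⊕1 = 1
s4 (pos 4,5,6,7): 1⊕0⊕1⊕1 = 1
Syndrome s4…s1 = 110 → error at position 6.
Flip position 6: 1101011 → 1101001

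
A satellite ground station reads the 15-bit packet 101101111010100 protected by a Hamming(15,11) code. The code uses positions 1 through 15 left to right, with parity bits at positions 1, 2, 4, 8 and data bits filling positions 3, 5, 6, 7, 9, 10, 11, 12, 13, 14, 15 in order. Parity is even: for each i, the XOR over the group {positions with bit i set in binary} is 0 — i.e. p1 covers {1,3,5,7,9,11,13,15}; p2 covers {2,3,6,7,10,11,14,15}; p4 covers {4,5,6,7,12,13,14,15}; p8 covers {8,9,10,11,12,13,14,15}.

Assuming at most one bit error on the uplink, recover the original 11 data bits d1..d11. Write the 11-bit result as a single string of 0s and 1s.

10111010100

s1 (pos 1,3,5,7,9,11,13,15): 1⊕1⊕0⊕1⊕1⊕1⊕1⊕0 = 0
s2 (pos 2,3,6,7,10,11,14,15): 0⊕1⊕1⊕1⊕0⊕1⊕0⊕0 = 0
s4 (pos 4,5,6,7,12,13,14,15): 1⊕0⊕1⊕1⊕0⊕1⊕0⊕0 = 0
s8 (pos 8,9,10,11,12,13,14,15): 1⊕1⊕0⊕1⊕0⊕1⊕0⊕0 = 0
Syndrome s8…s1 = 0000 → no error.
Read data bits from positions 3,5,6,7,9,10,11,12,13,14,15: 10111010100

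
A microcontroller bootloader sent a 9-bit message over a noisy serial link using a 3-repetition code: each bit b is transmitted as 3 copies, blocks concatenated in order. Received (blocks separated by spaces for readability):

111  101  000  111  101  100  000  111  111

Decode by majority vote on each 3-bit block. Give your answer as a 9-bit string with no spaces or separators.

110110011

Block 1 (111): 3 ones → 1
Block 2 (101): 2 ones → 1
Block 3 (000): 0 ones → 0
Block 4 (111): 3 ones → 1
Block 5 (101): 2 ones → 1
Block 6 (100): 1 one → 0
Block 7 (000): 0 ones → 0
Block 8 (111): 3 ones → 1
Block 9 (111): 3 ones → 1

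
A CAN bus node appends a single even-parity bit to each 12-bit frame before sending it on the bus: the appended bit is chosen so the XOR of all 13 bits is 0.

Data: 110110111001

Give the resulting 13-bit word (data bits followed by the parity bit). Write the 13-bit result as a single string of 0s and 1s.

1101101110010

XOR of the 12 data bits: 1⊕1⊕0⊕1⊕1⊕0⊕1⊕1⊕1⊕0⊕0⊕1 = 0
Parity bit = 0 (so all 13 bits XOR to 0).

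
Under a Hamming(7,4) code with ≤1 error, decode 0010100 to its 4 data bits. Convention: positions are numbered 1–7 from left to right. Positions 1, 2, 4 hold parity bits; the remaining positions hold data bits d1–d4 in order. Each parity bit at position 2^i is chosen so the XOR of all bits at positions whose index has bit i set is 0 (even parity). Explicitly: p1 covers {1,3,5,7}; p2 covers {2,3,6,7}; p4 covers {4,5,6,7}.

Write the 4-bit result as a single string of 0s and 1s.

s1 (pos 1,3,5,7): 0⊕1⊕1⊕0 = 0
s2 (pos 2,3,6,7): 0⊕1⊕0⊕0 = 1
s4 (pos 4,5,6,7): 0⊕1⊕0⊕0 = 1
Syndrome s4…s1 = 110 → error at position 6.
Flip position 6: 0010100 → 0010110
Read data bits from positions 3,5,6,7: 1110

1110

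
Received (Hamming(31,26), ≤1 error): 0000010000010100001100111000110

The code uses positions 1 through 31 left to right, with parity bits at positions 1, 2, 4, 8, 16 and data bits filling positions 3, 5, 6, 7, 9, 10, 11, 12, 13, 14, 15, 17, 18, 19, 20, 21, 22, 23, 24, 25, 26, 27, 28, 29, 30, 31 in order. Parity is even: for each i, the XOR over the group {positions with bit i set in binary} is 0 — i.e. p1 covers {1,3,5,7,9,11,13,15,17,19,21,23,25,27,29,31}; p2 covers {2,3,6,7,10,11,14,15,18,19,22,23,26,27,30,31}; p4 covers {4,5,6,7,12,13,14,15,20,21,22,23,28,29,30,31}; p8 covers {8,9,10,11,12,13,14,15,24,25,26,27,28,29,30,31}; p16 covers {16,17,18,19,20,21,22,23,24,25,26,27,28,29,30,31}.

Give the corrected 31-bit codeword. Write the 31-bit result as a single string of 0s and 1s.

s1 (pos 1,3,5,7,9,11,13,15,17,19,21,23,25,27,29,31): 0⊕0⊕0⊕0⊕0⊕0⊕0⊕0⊕0⊕1⊕0⊕1⊕1⊕0⊕1⊕0 = 0
s2 (pos 2,3,6,7,10,11,14,15,18,19,22,23,26,27,30,31): 0⊕0⊕1⊕0⊕0⊕0⊕1⊕0⊕0⊕1⊕0⊕1⊕0⊕0⊕1⊕0 = 1
s4 (pos 4,5,6,7,12,13,14,15,20,21,22,23,28,29,30,31): 0⊕0⊕1⊕0⊕1⊕0⊕1⊕0⊕1⊕0⊕0⊕1⊕0⊕1⊕1⊕0 = 1
s8 (pos 8,9,10,11,12,13,14,15,24,25,26,27,28,29,30,31): 0⊕0⊕0⊕0⊕1⊕0⊕1⊕0⊕1⊕1⊕0⊕0⊕0⊕1⊕1⊕0 = 0
s16 (pos 16,17,18,19,20,21,22,23,24,25,26,27,28,29,30,31): 0⊕0⊕0⊕1⊕1⊕0⊕0⊕1⊕1⊕1⊕0⊕0⊕0⊕1⊕1⊕0 = 1
Syndrome s16…s1 = 10110 → error at position 22.
Flip position 22: 0000010000010100001100111000110 → 0000010000010100001101111000110

0000010000010100001101111000110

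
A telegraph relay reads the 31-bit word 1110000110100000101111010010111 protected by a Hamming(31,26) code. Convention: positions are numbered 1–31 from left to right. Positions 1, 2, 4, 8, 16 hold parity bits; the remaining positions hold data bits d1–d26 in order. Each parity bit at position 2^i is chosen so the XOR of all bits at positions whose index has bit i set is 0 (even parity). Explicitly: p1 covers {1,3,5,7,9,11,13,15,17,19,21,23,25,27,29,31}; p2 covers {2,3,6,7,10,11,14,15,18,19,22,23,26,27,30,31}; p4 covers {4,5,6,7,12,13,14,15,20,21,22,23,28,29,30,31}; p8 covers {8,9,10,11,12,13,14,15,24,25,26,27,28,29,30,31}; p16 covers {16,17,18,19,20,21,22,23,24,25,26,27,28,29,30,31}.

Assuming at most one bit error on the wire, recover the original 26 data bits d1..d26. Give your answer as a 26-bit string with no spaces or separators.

s1 (pos 1,3,5,7,9,11,13,15,17,19,21,23,25,27,29,31): 1⊕1⊕0⊕0⊕1⊕1⊕0⊕0⊕1⊕1⊕1⊕0⊕0⊕1⊕1⊕1 = 0
s2 (pos 2,3,6,7,10,11,14,15,18,19,22,23,26,27,30,31): 1⊕1⊕0⊕0⊕0⊕1⊕0⊕0⊕0⊕1⊕1⊕0⊕0⊕1⊕1⊕1 = 0
s4 (pos 4,5,6,7,12,13,14,15,20,21,22,23,28,29,30,31): 0⊕0⊕0⊕0⊕0⊕0⊕0⊕0⊕1⊕1⊕1⊕0⊕0⊕1⊕1⊕1 = 0
s8 (pos 8,9,10,11,12,13,14,15,24,25,26,27,28,29,30,31): 1⊕1⊕0⊕1⊕0⊕0⊕0⊕0⊕1⊕0⊕0⊕1⊕0⊕1⊕1⊕1 = 0
s16 (pos 16,17,18,19,20,21,22,23,24,25,26,27,28,29,30,31): 0⊕1⊕0⊕1⊕1⊕1⊕1⊕0⊕1⊕0⊕0⊕1⊕0⊕1⊕1⊕1 = 0
Syndrome s16…s1 = 00000 → no error.
Read data bits from positions 3,5,6,7,9,10,11,12,13,14,15,17,18,19,20,21,22,23,24,25,26,27,28,29,30,31: 10001010000101111010010111

10001010000101111010010111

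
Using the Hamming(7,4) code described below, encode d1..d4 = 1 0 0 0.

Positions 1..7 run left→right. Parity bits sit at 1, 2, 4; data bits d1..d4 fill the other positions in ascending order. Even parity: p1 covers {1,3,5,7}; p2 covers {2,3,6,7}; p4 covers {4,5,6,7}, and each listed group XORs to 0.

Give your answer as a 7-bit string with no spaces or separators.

Place data at non-parity positions: p1 p2 1 p4 0 0 0
p1 (pos 1,3,5,7): XOR of data positions = 1⊕0⊕0 = 1
p2 (pos 2,3,6,7): XOR of data positions = 1⊕0⊕0 = 1
p4 (pos 4,5,6,7): XOR of data positions = 0⊕0⊕0 = 0
Codeword: 1110000

1110000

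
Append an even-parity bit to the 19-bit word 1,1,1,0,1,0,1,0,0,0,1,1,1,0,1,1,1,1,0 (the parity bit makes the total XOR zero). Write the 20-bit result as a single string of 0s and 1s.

XOR of the 19 data bits: 1⊕1⊕1⊕0⊕1⊕0⊕1⊕0⊕0⊕0⊕1⊕1⊕1⊕0⊕1⊕1⊕1⊕1⊕0 = 0
Parity bit = 0 (so all 20 bits XOR to 0).

11101010001110111100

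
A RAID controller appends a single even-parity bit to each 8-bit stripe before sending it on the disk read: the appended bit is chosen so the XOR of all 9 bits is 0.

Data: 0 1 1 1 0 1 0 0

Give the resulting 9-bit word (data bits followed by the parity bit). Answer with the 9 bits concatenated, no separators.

XOR of the 8 data bits: 0⊕1⊕1⊕1⊕0⊕1⊕0⊕0 = 0
Parity bit = 0 (so all 9 bits XOR to 0).

011101000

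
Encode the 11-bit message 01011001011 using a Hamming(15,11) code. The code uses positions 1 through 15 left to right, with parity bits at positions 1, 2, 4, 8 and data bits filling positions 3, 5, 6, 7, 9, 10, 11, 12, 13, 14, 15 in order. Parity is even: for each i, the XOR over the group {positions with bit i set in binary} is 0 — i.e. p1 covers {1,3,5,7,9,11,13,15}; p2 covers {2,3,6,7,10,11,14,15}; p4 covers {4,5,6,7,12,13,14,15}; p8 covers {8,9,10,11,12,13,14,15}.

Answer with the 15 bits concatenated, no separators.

Place data at non-parity positions: p1 p2 0 p4 1 0 1 p8 1 0 0 1 0 1 1
p1 (pos 1,3,5,7,9,11,13,15): XOR of data positions = 0⊕1⊕1⊕1⊕0⊕0⊕1 = 0
p2 (pos 2,3,6,7,10,11,14,15): XOR of data positions = 0⊕0⊕1⊕0⊕0⊕1⊕1 = 1
p4 (pos 4,5,6,7,12,13,14,15): XOR of data positions = 1⊕0⊕1⊕1⊕0⊕1⊕1 = 1
p8 (pos 8,9,10,11,12,13,14,15): XOR of data positions = 1⊕0⊕0⊕1⊕0⊕1⊕1 = 0
Codeword: 010110101001011

010110101001011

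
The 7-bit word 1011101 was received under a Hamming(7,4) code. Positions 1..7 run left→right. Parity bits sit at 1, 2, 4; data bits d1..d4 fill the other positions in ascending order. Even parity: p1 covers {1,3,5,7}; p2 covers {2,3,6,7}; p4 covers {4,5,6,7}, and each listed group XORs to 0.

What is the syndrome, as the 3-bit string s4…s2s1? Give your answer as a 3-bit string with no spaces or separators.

100

s1 (pos 1,3,5,7): 1⊕1⊕1⊕1 = 0
s2 (pos 2,3,6,7): 0⊕1⊕0⊕1 = 0
s4 (pos 4,5,6,7): 1⊕1⊕0⊕1 = 1
Syndrome s4…s1 = 100 → error at position 4.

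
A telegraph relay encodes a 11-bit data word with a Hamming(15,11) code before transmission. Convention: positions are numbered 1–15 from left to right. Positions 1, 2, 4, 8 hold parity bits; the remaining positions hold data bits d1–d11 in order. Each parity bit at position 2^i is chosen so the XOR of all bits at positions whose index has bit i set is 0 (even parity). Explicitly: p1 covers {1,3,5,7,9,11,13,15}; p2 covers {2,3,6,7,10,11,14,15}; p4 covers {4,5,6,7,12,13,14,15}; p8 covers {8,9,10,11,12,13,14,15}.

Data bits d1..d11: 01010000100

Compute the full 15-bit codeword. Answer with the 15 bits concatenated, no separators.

110110110000100

Place data at non-parity positions: p1 p2 0 p4 1 0 1 p8 0 0 0 0 1 0 0
p1 (pos 1,3,5,7,9,11,13,15): XOR of data positions = 0⊕1⊕1⊕0⊕0⊕1⊕0 = 1
p2 (pos 2,3,6,7,10,11,14,15): XOR of data positions = 0⊕0⊕1⊕0⊕0⊕0⊕0 = 1
p4 (pos 4,5,6,7,12,13,14,15): XOR of data positions = 1⊕0⊕1⊕0⊕1⊕0⊕0 = 1
p8 (pos 8,9,10,11,12,13,14,15): XOR of data positions = 0⊕0⊕0⊕0⊕1⊕0⊕0 = 1
Codeword: 110110110000100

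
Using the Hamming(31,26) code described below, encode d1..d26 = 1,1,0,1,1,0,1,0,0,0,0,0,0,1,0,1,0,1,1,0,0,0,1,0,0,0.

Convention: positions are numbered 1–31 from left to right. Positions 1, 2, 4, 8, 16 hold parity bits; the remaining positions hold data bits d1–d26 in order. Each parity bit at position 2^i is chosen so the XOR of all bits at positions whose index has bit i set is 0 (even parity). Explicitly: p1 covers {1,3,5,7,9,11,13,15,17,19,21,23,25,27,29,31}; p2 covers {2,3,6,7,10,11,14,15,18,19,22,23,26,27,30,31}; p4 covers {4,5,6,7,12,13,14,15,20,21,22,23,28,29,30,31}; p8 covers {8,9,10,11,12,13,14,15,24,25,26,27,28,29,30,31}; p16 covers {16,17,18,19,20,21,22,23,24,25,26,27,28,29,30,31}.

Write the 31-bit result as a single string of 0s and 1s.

Place data at non-parity positions: p1 p2 1 p4 1 0 1 p8 1 0 1 0 0 0 0 p16 0 0 1 0 1 0 1 1 0 0 0 1 0 0 0
p1 (pos 1,3,5,7,9,11,13,15,17,19,21,23,25,27,29,31): XOR of data positions = 1⊕1⊕1⊕1⊕1⊕0⊕0⊕0⊕1⊕1⊕1⊕0⊕0⊕0⊕0 = 0
p2 (pos 2,3,6,7,10,11,14,15,18,19,22,23,26,27,30,31): XOR of data positions = 1⊕0⊕1⊕0⊕1⊕0⊕0⊕0⊕1⊕0⊕1⊕0⊕0⊕0⊕0 = 1
p4 (pos 4,5,6,7,12,13,14,15,20,21,22,23,28,29,30,31): XOR of data positions = 1⊕0⊕1⊕0⊕0⊕0⊕0⊕0⊕1⊕0⊕1⊕1⊕0⊕0⊕0 = 1
p8 (pos 8,9,10,11,12,13,14,15,24,25,26,27,28,29,30,31): XOR of data positions = 1⊕0⊕1⊕0⊕0⊕0⊕0⊕1⊕0⊕0⊕0⊕1⊕0⊕0⊕0 = 0
p16 (pos 16,17,18,19,20,21,22,23,24,25,26,27,28,29,30,31): XOR of data positions = 0⊕0⊕1⊕0⊕1⊕0⊕1⊕1⊕0⊕0⊕0⊕1⊕0⊕0⊕0 = 1
Codeword: 0111101010100001001010110001000

0111101010100001001010110001000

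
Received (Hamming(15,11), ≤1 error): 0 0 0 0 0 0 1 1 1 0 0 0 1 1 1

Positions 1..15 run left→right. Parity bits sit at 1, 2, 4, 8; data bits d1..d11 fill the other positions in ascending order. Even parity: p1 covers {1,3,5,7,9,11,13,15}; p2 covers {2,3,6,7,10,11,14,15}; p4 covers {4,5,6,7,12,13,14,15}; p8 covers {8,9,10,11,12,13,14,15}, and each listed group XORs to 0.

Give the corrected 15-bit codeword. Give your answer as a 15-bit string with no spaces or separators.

s1 (pos 1,3,5,7,9,11,13,15): 0⊕0⊕0⊕1⊕1⊕0⊕1⊕1 = 0
s2 (pos 2,3,6,7,10,11,14,15): 0⊕0⊕0⊕1⊕0⊕0⊕1⊕1 = 1
s4 (pos 4,5,6,7,12,13,14,15): 0⊕0⊕0⊕1⊕0⊕1⊕1⊕1 = 0
s8 (pos 8,9,10,11,12,13,14,15): 1⊕1⊕0⊕0⊕0⊕1⊕1⊕1 = 1
Syndrome s8…s1 = 1010 → error at position 10.
Flip position 10: 000000111000111 → 000000111100111

000000111100111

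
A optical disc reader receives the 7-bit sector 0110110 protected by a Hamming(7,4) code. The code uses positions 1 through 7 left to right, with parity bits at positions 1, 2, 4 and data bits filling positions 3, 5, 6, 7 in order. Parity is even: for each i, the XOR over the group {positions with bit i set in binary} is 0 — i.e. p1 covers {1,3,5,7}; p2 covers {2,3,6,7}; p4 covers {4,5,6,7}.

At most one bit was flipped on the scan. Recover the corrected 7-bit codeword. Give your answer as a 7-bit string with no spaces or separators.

s1 (pos 1,3,5,7): 0⊕1⊕1⊕0 = 0
s2 (pos 2,3,6,7): 1⊕1⊕1⊕0 = 1
s4 (pos 4,5,6,7): 0⊕1⊕1⊕0 = 0
Syndrome s4…s1 = 010 → error at position 2.
Flip position 2: 0110110 → 0010110

0010110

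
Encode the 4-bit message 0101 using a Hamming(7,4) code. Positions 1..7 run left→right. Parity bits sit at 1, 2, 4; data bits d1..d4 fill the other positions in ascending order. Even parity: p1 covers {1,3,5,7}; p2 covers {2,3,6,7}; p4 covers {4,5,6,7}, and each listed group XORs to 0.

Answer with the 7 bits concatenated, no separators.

Place data at non-parity positions: p1 p2 0 p4 1 0 1
p1 (pos 1,3,5,7): XOR of data positions = 0⊕1⊕1 = 0
p2 (pos 2,3,6,7): XOR of data positions = 0⊕0⊕1 = 1
p4 (pos 4,5,6,7): XOR of data positions = 1⊕0⊕1 = 0
Codeword: 0100101

0100101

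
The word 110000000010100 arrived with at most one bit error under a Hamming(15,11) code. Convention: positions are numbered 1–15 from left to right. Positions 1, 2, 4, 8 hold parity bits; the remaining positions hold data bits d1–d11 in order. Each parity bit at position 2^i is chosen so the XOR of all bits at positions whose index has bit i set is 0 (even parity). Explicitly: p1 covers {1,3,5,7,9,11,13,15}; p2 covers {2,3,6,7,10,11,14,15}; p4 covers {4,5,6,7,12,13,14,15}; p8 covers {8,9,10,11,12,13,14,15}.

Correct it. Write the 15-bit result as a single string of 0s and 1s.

s1 (pos 1,3,5,7,9,11,13,15): 1⊕0⊕0⊕0⊕0⊕1⊕1⊕0 = 1
s2 (pos 2,3,6,7,10,11,14,15): 1⊕0⊕0⊕0⊕0⊕1⊕0⊕0 = 0
s4 (pos 4,5,6,7,12,13,14,15): 0⊕0⊕0⊕0⊕0⊕1⊕0⊕0 = 1
s8 (pos 8,9,10,11,12,13,14,15): 0⊕0⊕0⊕1⊕0⊕1⊕0⊕0 = 0
Syndrome s8…s1 = 0101 → error at position 5.
Flip position 5: 110000000010100 → 110010000010100

110010000010100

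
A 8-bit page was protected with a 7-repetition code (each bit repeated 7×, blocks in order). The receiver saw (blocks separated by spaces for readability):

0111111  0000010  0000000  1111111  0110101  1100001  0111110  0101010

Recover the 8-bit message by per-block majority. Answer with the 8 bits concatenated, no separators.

Block 1 (0111111): 6 ones → 1
Block 2 (0000010): 1 one → 0
Block 3 (0000000): 0 ones → 0
Block 4 (1111111): 7 ones → 1
Block 5 (0110101): 4 ones → 1
Block 6 (1100001): 3 ones → 0
Block 7 (0111110): 5 ones → 1
Block 8 (0101010): 3 ones → 0

10011010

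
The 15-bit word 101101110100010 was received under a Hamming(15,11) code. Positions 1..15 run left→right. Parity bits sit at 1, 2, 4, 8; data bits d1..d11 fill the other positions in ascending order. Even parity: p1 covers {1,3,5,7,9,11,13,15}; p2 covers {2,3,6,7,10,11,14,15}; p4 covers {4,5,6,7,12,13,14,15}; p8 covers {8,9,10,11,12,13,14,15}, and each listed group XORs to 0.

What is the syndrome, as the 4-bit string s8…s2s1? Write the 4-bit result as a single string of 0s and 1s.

s1 (pos 1,3,5,7,9,11,13,15): 1⊕1⊕0⊕1⊕0⊕0⊕0⊕0 = 1
s2 (pos 2,3,6,7,10,11,14,15): 0⊕1⊕1⊕1⊕1⊕0⊕1⊕0 = 1
s4 (pos 4,5,6,7,12,13,14,15): 1⊕0⊕1⊕1⊕0⊕0⊕1⊕0 = 0
s8 (pos 8,9,10,11,12,13,14,15): 1⊕0⊕1⊕0⊕0⊕0⊕1⊕0 = 1
Syndrome s8…s1 = 1011 → error at position 11.

1011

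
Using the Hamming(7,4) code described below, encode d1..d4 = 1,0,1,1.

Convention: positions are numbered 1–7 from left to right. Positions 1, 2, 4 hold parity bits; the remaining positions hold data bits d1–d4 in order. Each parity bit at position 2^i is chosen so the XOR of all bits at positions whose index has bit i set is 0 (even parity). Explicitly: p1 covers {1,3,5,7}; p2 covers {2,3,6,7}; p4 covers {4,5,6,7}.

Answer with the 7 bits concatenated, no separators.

0110011

Place data at non-parity positions: p1 p2 1 p4 0 1 1
p1 (pos 1,3,5,7): XOR of data positions = 1⊕0⊕1 = 0
p2 (pos 2,3,6,7): XOR of data positions = 1⊕1⊕1 = 1
p4 (pos 4,5,6,7): XOR of data positions = 0⊕1⊕1 = 0
Codeword: 0110011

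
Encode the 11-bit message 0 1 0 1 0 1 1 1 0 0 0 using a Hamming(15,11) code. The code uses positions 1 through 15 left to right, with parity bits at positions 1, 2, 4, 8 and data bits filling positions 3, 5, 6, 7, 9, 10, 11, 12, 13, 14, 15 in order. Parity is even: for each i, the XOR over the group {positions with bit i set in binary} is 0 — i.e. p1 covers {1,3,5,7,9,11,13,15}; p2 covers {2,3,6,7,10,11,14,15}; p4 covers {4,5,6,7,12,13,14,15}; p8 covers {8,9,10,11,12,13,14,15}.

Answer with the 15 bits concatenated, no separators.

Place data at non-parity positions: p1 p2 0 p4 1 0 1 p8 0 1 1 1 0 0 0
p1 (pos 1,3,5,7,9,11,13,15): XOR of data positions = 0⊕1⊕1⊕0⊕1⊕0⊕0 = 1
p2 (pos 2,3,6,7,10,11,14,15): XOR of data positions = 0⊕0⊕1⊕1⊕1⊕0⊕0 = 1
p4 (pos 4,5,6,7,12,13,14,15): XOR of data positions = 1⊕0⊕1⊕1⊕0⊕0⊕0 = 1
p8 (pos 8,9,10,11,12,13,14,15): XOR of data positions = 0⊕1⊕1⊕1⊕0⊕0⊕0 = 1
Codeword: 110110110111000

110110110111000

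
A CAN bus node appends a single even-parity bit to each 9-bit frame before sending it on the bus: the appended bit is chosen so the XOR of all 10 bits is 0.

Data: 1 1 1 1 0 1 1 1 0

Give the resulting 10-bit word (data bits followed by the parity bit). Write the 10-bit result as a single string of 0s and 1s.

1111011101

XOR of the 9 data bits: 1⊕1⊕1⊕1⊕0⊕1⊕1⊕1⊕0 = 1
Parity bit = 1 (so all 10 bits XOR to 0).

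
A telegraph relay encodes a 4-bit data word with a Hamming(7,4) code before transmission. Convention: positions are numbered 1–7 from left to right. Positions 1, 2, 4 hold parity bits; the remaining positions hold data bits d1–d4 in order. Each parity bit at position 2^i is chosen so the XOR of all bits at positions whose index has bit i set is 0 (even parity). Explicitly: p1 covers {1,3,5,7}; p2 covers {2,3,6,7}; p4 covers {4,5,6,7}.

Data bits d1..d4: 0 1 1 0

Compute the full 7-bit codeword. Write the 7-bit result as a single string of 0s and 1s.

Place data at non-parity positions: p1 p2 0 p4 1 1 0
p1 (pos 1,3,5,7): XOR of data positions = 0⊕1⊕0 = 1
p2 (pos 2,3,6,7): XOR of data positions = 0⊕1⊕0 = 1
p4 (pos 4,5,6,7): XOR of data positions = 1⊕1⊕0 = 0
Codeword: 1100110

1100110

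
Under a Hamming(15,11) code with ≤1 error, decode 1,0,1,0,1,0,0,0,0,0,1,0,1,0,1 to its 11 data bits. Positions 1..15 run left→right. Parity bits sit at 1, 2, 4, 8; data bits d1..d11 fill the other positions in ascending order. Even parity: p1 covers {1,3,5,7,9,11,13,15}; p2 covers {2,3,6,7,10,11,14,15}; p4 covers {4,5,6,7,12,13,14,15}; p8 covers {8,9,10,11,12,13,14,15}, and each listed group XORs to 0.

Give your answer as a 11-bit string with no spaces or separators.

s1 (pos 1,3,5,7,9,11,13,15): 1⊕1⊕1⊕0⊕0⊕1⊕1⊕1 = 0
s2 (pos 2,3,6,7,10,11,14,15): 0⊕1⊕0⊕0⊕0⊕1⊕0⊕1 = 1
s4 (pos 4,5,6,7,12,13,14,15): 0⊕1⊕0⊕0⊕0⊕1⊕0⊕1 = 1
s8 (pos 8,9,10,11,12,13,14,15): 0⊕0⊕0⊕1⊕0⊕1⊕0⊕1 = 1
Syndrome s8…s1 = 1110 → error at position 14.
Flip position 14: 101010000010101 → 101010000010111
Read data bits from positions 3,5,6,7,9,10,11,12,13,14,15: 11000010111

11000010111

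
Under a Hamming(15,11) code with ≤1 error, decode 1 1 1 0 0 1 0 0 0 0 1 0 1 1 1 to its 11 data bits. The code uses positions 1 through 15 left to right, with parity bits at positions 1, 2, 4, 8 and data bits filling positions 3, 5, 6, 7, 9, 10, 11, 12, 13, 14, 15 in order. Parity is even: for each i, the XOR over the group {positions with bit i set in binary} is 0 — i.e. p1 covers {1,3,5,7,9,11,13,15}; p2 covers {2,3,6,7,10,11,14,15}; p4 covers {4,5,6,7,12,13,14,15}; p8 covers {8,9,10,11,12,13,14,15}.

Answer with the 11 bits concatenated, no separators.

10100010111

s1 (pos 1,3,5,7,9,11,13,15): 1⊕1⊕0⊕0⊕0⊕1⊕1⊕1 = 1
s2 (pos 2,3,6,7,10,11,14,15): 1⊕1⊕1⊕0⊕0⊕1⊕1⊕1 = 0
s4 (pos 4,5,6,7,12,13,14,15): 0⊕0⊕1⊕0⊕0⊕1⊕1⊕1 = 0
s8 (pos 8,9,10,11,12,13,14,15): 0⊕0⊕0⊕1⊕0⊕1⊕1⊕1 = 0
Syndrome s8…s1 = 0001 → error at position 1.
Flip position 1: 111001000010111 → 011001000010111
Read data bits from positions 3,5,6,7,9,10,11,12,13,14,15: 10100010111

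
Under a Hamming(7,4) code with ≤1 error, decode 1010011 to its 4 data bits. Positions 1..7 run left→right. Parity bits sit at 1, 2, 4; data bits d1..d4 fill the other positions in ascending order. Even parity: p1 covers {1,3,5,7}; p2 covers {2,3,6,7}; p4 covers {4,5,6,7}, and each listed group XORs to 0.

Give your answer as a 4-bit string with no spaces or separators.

0011

s1 (pos 1,3,5,7): 1⊕1⊕0⊕1 = 1
s2 (pos 2,3,6,7): 0⊕1⊕1⊕1 = 1
s4 (pos 4,5,6,7): 0⊕0⊕1⊕1 = 0
Syndrome s4…s1 = 011 → error at position 3.
Flip position 3: 1010011 → 1000011
Read data bits from positions 3,5,6,7: 0011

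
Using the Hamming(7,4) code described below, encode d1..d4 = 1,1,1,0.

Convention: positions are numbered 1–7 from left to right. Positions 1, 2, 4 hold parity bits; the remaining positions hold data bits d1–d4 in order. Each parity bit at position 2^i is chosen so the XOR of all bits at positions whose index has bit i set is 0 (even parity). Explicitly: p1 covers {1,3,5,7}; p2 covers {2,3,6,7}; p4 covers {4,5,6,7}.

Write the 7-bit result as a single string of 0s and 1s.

0010110

Place data at non-parity positions: p1 p2 1 p4 1 1 0
p1 (pos 1,3,5,7): XOR of data positions = 1⊕1⊕0 = 0
p2 (pos 2,3,6,7): XOR of data positions = 1⊕1⊕0 = 0
p4 (pos 4,5,6,7): XOR of data positions = 1⊕1⊕0 = 0
Codeword: 0010110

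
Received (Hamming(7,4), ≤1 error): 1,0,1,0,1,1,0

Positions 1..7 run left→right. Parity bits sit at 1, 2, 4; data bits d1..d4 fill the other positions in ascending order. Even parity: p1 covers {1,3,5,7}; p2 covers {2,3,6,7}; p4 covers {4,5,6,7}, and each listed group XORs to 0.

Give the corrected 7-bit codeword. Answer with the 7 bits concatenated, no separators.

0010110

s1 (pos 1,3,5,7): 1⊕1⊕1⊕0 = 1
s2 (pos 2,3,6,7): 0⊕1⊕1⊕0 = 0
s4 (pos 4,5,6,7): 0⊕1⊕1⊕0 = 0
Syndrome s4…s1 = 001 → error at position 1.
Flip position 1: 1010110 → 0010110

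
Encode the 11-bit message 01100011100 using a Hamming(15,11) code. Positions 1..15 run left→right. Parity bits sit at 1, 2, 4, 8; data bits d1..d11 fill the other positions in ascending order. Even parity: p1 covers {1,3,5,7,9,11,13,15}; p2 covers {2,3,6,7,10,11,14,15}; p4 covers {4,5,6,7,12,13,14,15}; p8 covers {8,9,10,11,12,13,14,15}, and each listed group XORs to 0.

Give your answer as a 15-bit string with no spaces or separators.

100011010011100

Place data at non-parity positions: p1 p2 0 p4 1 1 0 p8 0 0 1 1 1 0 0
p1 (pos 1,3,5,7,9,11,13,15): XOR of data positions = 0⊕1⊕0⊕0⊕1⊕1⊕0 = 1
p2 (pos 2,3,6,7,10,11,14,15): XOR of data positions = 0⊕1⊕0⊕0⊕1⊕0⊕0 = 0
p4 (pos 4,5,6,7,12,13,14,15): XOR of data positions = 1⊕1⊕0⊕1⊕1⊕0⊕0 = 0
p8 (pos 8,9,10,11,12,13,14,15): XOR of data positions = 0⊕0⊕1⊕1⊕1⊕0⊕0 = 1
Codeword: 100011010011100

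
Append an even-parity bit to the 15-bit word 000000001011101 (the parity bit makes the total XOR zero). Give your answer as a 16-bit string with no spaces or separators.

0000000010111011

XOR of the 15 data bits: 0⊕0⊕0⊕0⊕0⊕0⊕0⊕0⊕1⊕0⊕1⊕1⊕1⊕0⊕1 = 1
Parity bit = 1 (so all 16 bits XOR to 0).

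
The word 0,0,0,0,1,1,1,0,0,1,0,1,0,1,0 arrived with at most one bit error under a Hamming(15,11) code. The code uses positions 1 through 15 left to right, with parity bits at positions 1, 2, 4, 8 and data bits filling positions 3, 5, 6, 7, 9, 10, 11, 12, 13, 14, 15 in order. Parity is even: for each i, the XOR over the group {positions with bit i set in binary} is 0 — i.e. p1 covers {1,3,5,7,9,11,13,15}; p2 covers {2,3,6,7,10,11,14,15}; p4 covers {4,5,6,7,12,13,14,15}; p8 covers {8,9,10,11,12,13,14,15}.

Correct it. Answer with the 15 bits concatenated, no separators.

s1 (pos 1,3,5,7,9,11,13,15): 0⊕0⊕1⊕1⊕0⊕0⊕0⊕0 = 0
s2 (pos 2,3,6,7,10,11,14,15): 0⊕0⊕1⊕1⊕1⊕0⊕1⊕0 = 0
s4 (pos 4,5,6,7,12,13,14,15): 0⊕1⊕1⊕1⊕1⊕0⊕1⊕0 = 1
s8 (pos 8,9,10,11,12,13,14,15): 0⊕0⊕1⊕0⊕1⊕0⊕1⊕0 = 1
Syndrome s8…s1 = 1100 → error at position 12.
Flip position 12: 000011100101010 → 000011100100010

000011100100010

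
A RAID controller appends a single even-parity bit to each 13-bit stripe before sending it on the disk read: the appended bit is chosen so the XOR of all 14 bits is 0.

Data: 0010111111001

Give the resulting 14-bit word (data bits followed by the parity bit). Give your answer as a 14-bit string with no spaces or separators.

00101111110010

XOR of the 13 data bits: 0⊕0⊕1⊕0⊕1⊕1⊕1⊕1⊕1⊕1⊕0⊕0⊕1 = 0
Parity bit = 0 (so all 14 bits XOR to 0).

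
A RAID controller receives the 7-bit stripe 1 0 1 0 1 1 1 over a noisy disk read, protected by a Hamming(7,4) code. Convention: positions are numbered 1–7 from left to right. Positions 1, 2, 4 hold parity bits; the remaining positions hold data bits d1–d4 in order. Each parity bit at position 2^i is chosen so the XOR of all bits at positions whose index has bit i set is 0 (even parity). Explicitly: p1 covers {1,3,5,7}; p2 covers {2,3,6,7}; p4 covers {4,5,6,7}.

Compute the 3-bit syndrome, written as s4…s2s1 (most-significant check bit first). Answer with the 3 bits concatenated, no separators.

110

s1 (pos 1,3,5,7): 1⊕1⊕1⊕1 = 0
s2 (pos 2,3,6,7): 0⊕1⊕1⊕1 = 1
s4 (pos 4,5,6,7): 0⊕1⊕1⊕1 = 1
Syndrome s4…s1 = 110 → error at position 6.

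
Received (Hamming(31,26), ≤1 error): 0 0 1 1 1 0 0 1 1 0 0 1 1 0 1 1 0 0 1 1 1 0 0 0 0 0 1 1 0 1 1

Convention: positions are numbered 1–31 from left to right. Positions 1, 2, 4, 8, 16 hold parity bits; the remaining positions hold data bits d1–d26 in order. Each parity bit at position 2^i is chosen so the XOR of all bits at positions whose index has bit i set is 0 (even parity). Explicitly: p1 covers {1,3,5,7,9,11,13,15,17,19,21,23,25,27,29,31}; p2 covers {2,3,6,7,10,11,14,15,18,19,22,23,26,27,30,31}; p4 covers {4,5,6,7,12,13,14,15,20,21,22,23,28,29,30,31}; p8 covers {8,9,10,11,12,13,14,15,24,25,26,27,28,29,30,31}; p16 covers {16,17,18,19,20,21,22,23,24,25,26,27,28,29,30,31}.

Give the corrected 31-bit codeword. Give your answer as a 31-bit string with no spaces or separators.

s1 (pos 1,3,5,7,9,11,13,15,17,19,21,23,25,27,29,31): 0⊕1⊕1⊕0⊕1⊕0⊕1⊕1⊕0⊕1⊕1⊕0⊕0⊕1⊕0⊕1 = 1
s2 (pos 2,3,6,7,10,11,14,15,18,19,22,23,26,27,30,31): 0⊕1⊕0⊕0⊕0⊕0⊕0⊕1⊕0⊕1⊕0⊕0⊕0⊕1⊕1⊕1 = 0
s4 (pos 4,5,6,7,12,13,14,15,20,21,22,23,28,29,30,31): 1⊕1⊕0⊕0⊕1⊕1⊕0⊕1⊕1⊕1⊕0⊕0⊕1⊕0⊕1⊕1 = 0
s8 (pos 8,9,10,11,12,13,14,15,24,25,26,27,28,29,30,31): 1⊕1⊕0⊕0⊕1⊕1⊕0⊕1⊕0⊕0⊕0⊕1⊕1⊕0⊕1⊕1 = 1
s16 (pos 16,17,18,19,20,21,22,23,24,25,26,27,28,29,30,31): 1⊕0⊕0⊕1⊕1⊕1⊕0⊕0⊕0⊕0⊕0⊕1⊕1⊕0⊕1⊕1 = 0
Syndrome s16…s1 = 01001 → error at position 9.
Flip position 9: 0011100110011011001110000011011 → 0011100100011011001110000011011

0011100100011011001110000011011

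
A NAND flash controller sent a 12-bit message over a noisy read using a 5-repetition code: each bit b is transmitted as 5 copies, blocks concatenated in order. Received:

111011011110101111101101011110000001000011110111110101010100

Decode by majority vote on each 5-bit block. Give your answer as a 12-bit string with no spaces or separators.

111111001100

Block 1 (11101): 4 ones → 1
Block 2 (10111): 4 ones → 1
Block 3 (10101): 3 ones → 1
Block 4 (11110): 4 ones → 1
Block 5 (11010): 3 ones → 1
Block 6 (11110): 4 ones → 1
Block 7 (00000): 0 ones → 0
Block 8 (10000): 1 one → 0
Block 9 (11110): 4 ones → 1
Block 10 (11111): 5 ones → 1
Block 11 (01010): 2 ones → 0
Block 12 (10100): 2 ones → 0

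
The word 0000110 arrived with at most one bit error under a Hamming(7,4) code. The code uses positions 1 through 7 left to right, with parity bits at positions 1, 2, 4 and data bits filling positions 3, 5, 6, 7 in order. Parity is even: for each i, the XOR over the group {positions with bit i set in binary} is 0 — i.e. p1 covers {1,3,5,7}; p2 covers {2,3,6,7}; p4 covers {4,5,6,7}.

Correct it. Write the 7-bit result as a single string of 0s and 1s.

0010110

s1 (pos 1,3,5,7): 0⊕0⊕1⊕0 = 1
s2 (pos 2,3,6,7): 0⊕0⊕1⊕0 = 1
s4 (pos 4,5,6,7): 0⊕1⊕1⊕0 = 0
Syndrome s4…s1 = 011 → error at position 3.
Flip position 3: 0000110 → 0010110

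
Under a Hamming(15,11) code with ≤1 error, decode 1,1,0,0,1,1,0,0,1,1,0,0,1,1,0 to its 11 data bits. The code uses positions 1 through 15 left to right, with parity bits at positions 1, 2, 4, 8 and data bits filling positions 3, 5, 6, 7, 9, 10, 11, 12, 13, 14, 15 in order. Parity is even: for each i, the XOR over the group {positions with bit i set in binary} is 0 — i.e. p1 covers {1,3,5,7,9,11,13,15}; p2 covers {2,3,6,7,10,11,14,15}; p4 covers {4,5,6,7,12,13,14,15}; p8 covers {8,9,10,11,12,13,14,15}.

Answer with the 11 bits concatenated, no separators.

01101100110

s1 (pos 1,3,5,7,9,11,13,15): 1⊕0⊕1⊕0⊕1⊕0⊕1⊕0 = 0
s2 (pos 2,3,6,7,10,11,14,15): 1⊕0⊕1⊕0⊕1⊕0⊕1⊕0 = 0
s4 (pos 4,5,6,7,12,13,14,15): 0⊕1⊕1⊕0⊕0⊕1⊕1⊕0 = 0
s8 (pos 8,9,10,11,12,13,14,15): 0⊕1⊕1⊕0⊕0⊕1⊕1⊕0 = 0
Syndrome s8…s1 = 0000 → no error.
Read data bits from positions 3,5,6,7,9,10,11,12,13,14,15: 01101100110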